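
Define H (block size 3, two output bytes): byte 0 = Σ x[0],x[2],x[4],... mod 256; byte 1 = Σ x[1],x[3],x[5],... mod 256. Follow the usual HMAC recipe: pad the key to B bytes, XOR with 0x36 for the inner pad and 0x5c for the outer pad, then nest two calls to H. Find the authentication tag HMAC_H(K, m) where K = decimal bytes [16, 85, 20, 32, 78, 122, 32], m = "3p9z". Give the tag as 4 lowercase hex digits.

Key decimal bytes [16, 85, 20, 32, 78, 122, 32] = 10 55 14 20 4e 7a 20 is 7 bytes > B = 3, so hash it first: H(key) = 92 ef, then zero-pad to 3 bytes: K' = 92 ef 00.
K' ⊕ ipad = a4 d9 36.  K' ⊕ opad = ce b3 5c.
Inner input = (K'⊕ipad) ∥ m = a4 d9 36 ∥ 33 70 39 7a.
Inner hash: even-index sum = 452 mod 256 = 196; odd-index sum = 325 mod 256 = 69 → c4 45.
Outer input = (K'⊕opad) ∥ inner = ce b3 5c ∥ c4 45.
Outer hash (tag): even-index sum = 367 mod 256 = 111; odd-index sum = 375 mod 256 = 119 → 6f 77.

6f77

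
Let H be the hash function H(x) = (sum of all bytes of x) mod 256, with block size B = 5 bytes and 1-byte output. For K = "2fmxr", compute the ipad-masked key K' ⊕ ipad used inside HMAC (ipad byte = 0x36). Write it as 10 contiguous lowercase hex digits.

Key "2fmxr" = 32 66 6d 78 72 is exactly B = 5 bytes: K' = 32 66 6d 78 72.
XOR each byte with 0x36: 32⊕36=04, 66⊕36=50, 6d⊕36=5b, 78⊕36=4e, 72⊕36=44.

04505b4e44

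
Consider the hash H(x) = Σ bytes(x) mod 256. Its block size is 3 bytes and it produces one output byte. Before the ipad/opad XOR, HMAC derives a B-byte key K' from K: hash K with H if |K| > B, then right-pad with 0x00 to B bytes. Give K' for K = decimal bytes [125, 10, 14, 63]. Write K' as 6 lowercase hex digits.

d40000

|K| = 4 > B = 3, so first hash the key.
H(K): sum = 125+10+14+63 = 212 → d4.
Zero-pad H(K) = d4 to 3 bytes: K' = d4 00 00.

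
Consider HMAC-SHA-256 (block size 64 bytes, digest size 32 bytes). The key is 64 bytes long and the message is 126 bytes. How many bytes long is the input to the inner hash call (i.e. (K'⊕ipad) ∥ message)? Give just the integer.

Key is 64 ≤ 64 bytes, zero-padded: |K'| = 64.
Inner input = (K'⊕ipad) ∥ m → 64 + 126 = 190 bytes.

190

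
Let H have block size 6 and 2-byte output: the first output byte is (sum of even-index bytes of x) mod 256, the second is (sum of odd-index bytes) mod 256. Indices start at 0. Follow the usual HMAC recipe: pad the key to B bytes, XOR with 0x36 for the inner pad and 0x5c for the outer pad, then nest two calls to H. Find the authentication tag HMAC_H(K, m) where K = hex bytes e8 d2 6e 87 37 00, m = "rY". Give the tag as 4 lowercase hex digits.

Key hex bytes e8 d2 6e 87 37 00 is exactly B = 6 bytes: K' = e8 d2 6e 87 37 00.
K' ⊕ ipad = de e4 58 b1 01 36.  K' ⊕ opad = b4 8e 32 db 6b 5c.
Inner input = (K'⊕ipad) ∥ m = de e4 58 b1 01 36 ∥ 72 59.
Inner hash: even-index sum = 425 mod 256 = 169; odd-index sum = 548 mod 256 = 36 → a9 24.
Outer input = (K'⊕opad) ∥ inner = b4 8e 32 db 6b 5c ∥ a9 24.
Outer hash (tag): even-index sum = 506 mod 256 = 250; odd-index sum = 489 mod 256 = 233 → fa e9.

fae9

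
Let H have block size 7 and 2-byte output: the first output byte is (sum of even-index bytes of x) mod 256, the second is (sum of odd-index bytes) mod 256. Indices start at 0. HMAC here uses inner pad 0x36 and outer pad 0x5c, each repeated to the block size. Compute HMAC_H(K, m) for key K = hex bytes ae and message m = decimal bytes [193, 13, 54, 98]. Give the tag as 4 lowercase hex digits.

Key hex bytes ae is 1 byte ≤ B = 7; zero-pad to 7 bytes: K' = ae 00 00 00 00 00 00.
K' ⊕ ipad = 98 36 36 36 36 36 36.  K' ⊕ opad = f2 5c 5c 5c 5c 5c 5c.
Inner input = (K'⊕ipad) ∥ m = 98 36 36 36 36 36 36 ∥ c1 0d 36 62.
Inner hash: even-index sum = 425 mod 256 = 169; odd-index sum = 409 mod 256 = 153 → a9 99.
Outer input = (K'⊕opad) ∥ inner = f2 5c 5c 5c 5c 5c 5c ∥ a9 99.
Outer hash (tag): even-index sum = 671 mod 256 = 159; odd-index sum = 445 mod 256 = 189 → 9f bd.

9fbd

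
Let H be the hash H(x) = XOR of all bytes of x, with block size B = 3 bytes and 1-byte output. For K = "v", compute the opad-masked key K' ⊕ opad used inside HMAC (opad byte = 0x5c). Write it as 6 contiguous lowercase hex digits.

Key "v" = 76 is 1 byte ≤ B = 3; zero-pad to 3 bytes: K' = 76 00 00.
XOR each byte with 0x5c: 76⊕5c=2a, 00⊕5c=5c, 00⊕5c=5c.

2a5c5c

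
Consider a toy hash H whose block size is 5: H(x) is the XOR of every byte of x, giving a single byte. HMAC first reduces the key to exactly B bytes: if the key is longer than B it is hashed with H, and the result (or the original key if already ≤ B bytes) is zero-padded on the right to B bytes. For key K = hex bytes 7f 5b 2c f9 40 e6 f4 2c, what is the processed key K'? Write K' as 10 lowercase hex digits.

8f00000000

|K| = 8 > B = 5, so first hash the key.
H(K): XOR 7f⊕5b⊕2c⊕f9⊕40⊕e6⊕f4⊕2c = 8f.
Zero-pad H(K) = 8f to 5 bytes: K' = 8f 00 00 00 00.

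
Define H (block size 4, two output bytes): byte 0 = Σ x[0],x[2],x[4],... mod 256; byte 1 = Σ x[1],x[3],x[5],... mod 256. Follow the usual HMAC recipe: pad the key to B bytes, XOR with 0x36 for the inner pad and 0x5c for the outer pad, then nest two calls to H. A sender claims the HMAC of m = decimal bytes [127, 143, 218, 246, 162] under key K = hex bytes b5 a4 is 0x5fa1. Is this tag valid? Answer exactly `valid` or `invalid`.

invalid

Key hex bytes b5 a4 is 2 bytes ≤ B = 4; zero-pad to 4 bytes: K' = b5 a4 00 00.
K' ⊕ ipad = 83 92 36 36; K' ⊕ opad = e9 f8 5c 5c.
Inner hash: even-index sum = 692 mod 256 = 180; odd-index sum = 589 mod 256 = 77 → b4 4d.
Outer hash (recomputed tag): even-index sum = 505 mod 256 = 249; odd-index sum = 417 mod 256 = 161 → f9 a1.
Recomputed tag = f9a1; claimed = 5fa1 → mismatch.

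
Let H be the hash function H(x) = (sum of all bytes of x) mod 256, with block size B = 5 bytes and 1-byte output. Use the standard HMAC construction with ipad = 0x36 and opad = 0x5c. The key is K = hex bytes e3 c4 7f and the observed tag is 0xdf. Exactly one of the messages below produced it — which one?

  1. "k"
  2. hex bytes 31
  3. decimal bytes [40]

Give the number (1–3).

Key hex bytes e3 c4 7f is 3 bytes ≤ B = 5; zero-pad to 5 bytes: K' = e3 c4 7f 00 00.
K' ⊕ ipad = d5 f2 49 36 36; K' ⊕ opad = bf 98 23 5c 5c.
m1: inner = H(d5 f2 49 36 36 6b) = e7; tag = H(bf 98 23 5c 5c e7) = 19
m2: inner = H(d5 f2 49 36 36 31) = ad; tag = H(bf 98 23 5c 5c ad) = df ← matches
m3: inner = H(d5 f2 49 36 36 28) = a4; tag = H(bf 98 23 5c 5c a4) = d6

2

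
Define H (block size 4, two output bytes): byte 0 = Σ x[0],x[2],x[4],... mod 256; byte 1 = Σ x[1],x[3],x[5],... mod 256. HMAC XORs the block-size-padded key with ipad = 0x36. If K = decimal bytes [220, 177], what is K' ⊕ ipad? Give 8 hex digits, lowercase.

Key decimal bytes [220, 177] = dc b1 is 2 bytes ≤ B = 4; zero-pad to 4 bytes: K' = dc b1 00 00.
XOR each byte with 0x36: dc⊕36=ea, b1⊕36=87, 00⊕36=36, 00⊕36=36.

ea873636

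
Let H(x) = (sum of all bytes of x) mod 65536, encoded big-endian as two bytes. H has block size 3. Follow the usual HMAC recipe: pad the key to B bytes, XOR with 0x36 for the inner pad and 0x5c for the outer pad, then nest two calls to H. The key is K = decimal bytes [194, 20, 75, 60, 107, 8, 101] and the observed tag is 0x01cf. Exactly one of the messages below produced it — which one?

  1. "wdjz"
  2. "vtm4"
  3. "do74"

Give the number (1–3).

3

Key decimal bytes [194, 20, 75, 60, 107, 8, 101] = c2 14 4b 3c 6b 08 65 is 7 bytes > B = 3, so hash it first: H(key) = 02 35, then zero-pad to 3 bytes: K' = 02 35 00.
K' ⊕ ipad = 34 03 36; K' ⊕ opad = 5e 69 5c.
m1: inner = H(34 03 36 77 64 6a 7a) = 02 2c; tag = H(5e 69 5c 02 2c) = 0151
m2: inner = H(34 03 36 76 74 6d 34) = 01 f8; tag = H(5e 69 5c 01 f8) = 021c
m3: inner = H(34 03 36 64 6f 37 34) = 01 ab; tag = H(5e 69 5c 01 ab) = 01cf ← matches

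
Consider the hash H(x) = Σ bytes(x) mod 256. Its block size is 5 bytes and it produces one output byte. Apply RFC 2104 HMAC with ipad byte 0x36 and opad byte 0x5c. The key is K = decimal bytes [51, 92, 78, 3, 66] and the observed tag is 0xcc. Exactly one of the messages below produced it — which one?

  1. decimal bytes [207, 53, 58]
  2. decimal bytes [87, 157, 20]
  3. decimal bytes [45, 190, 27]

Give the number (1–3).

Key decimal bytes [51, 92, 78, 3, 66] = 33 5c 4e 03 42 is exactly B = 5 bytes: K' = 33 5c 4e 03 42.
K' ⊕ ipad = 05 6a 78 35 74; K' ⊕ opad = 6f 00 12 5f 1e.
m1: inner = H(05 6a 78 35 74 cf 35 3a) = ce; tag = H(6f 00 12 5f 1e ce) = cc ← matches
m2: inner = H(05 6a 78 35 74 57 9d 14) = 98; tag = H(6f 00 12 5f 1e 98) = 96
m3: inner = H(05 6a 78 35 74 2d be 1b) = 96; tag = H(6f 00 12 5f 1e 96) = 94

1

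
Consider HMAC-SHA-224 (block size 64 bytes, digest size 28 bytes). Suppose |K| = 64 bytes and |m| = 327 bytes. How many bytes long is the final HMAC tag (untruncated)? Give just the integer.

The tag is one SHA-224 digest: 28 bytes.

28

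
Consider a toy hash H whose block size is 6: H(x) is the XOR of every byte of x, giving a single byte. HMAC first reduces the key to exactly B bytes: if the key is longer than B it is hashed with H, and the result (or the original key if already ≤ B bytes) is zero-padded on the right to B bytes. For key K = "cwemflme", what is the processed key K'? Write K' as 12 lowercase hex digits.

1e0000000000

|K| = 8 > B = 6, so first hash the key.
H(K): XOR 63⊕77⊕65⊕6d⊕66⊕6c⊕6d⊕65 = 1e.
Zero-pad H(K) = 1e to 6 bytes: K' = 1e 00 00 00 00 00.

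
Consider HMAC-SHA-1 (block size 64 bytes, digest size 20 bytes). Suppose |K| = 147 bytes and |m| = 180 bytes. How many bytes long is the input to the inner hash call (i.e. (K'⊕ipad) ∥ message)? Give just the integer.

Key is 147 > 64 bytes, so it is hashed to 20 bytes then zero-padded to 64: |K'| = 64.
Inner input = (K'⊕ipad) ∥ m → 64 + 180 = 244 bytes.

244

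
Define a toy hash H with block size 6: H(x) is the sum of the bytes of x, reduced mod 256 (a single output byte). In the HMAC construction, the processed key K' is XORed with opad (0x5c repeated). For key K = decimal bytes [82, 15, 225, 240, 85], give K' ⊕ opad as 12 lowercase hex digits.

0e53bdac095c

Key decimal bytes [82, 15, 225, 240, 85] = 52 0f e1 f0 55 is 5 bytes ≤ B = 6; zero-pad to 6 bytes: K' = 52 0f e1 f0 55 00.
XOR each byte with 0x5c: 52⊕5c=0e, 0f⊕5c=53, e1⊕5c=bd, f0⊕5c=ac, 55⊕5c=09, 00⊕5c=5c.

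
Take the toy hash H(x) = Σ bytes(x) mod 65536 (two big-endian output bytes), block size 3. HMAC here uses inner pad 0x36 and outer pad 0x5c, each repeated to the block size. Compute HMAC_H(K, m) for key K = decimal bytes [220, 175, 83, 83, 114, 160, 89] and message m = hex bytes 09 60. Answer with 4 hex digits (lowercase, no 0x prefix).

Key decimal bytes [220, 175, 83, 83, 114, 160, 89] = dc af 53 53 72 a0 59 is 7 bytes > B = 3, so hash it first: H(key) = 03 9c, then zero-pad to 3 bytes: K' = 03 9c 00.
K' ⊕ ipad = 35 aa 36.  K' ⊕ opad = 5f c0 5c.
Inner input = (K'⊕ipad) ∥ m = 35 aa 36 ∥ 09 60.
Inner hash: sum = 53+170+54+9+96 = 382 → 01 7e.
Outer input = (K'⊕opad) ∥ inner = 5f c0 5c ∥ 01 7e.
Outer hash (tag): sum = 95+192+92+1+126 = 506 → 01 fa.

01fa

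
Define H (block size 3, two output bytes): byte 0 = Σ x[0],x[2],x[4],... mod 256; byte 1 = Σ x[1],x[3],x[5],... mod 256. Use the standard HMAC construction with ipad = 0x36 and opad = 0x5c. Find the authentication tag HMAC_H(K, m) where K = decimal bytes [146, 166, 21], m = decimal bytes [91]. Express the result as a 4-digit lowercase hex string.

Key decimal bytes [146, 166, 21] = 92 a6 15 is exactly B = 3 bytes: K' = 92 a6 15.
K' ⊕ ipad = a4 90 23.  K' ⊕ opad = ce fa 49.
Inner input = (K'⊕ipad) ∥ m = a4 90 23 ∥ 5b.
Inner hash: even-index sum = 199 mod 256 = 199; odd-index sum = 235 mod 256 = 235 → c7 eb.
Outer input = (K'⊕opad) ∥ inner = ce fa 49 ∥ c7 eb.
Outer hash (tag): even-index sum = 514 mod 256 = 2; odd-index sum = 449 mod 256 = 193 → 02 c1.

02c1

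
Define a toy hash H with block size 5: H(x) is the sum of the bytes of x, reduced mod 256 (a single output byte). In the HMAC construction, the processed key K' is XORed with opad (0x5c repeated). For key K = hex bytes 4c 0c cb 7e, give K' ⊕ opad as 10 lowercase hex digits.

Key hex bytes 4c 0c cb 7e is 4 bytes ≤ B = 5; zero-pad to 5 bytes: K' = 4c 0c cb 7e 00.
XOR each byte with 0x5c: 4c⊕5c=10, 0c⊕5c=50, cb⊕5c=97, 7e⊕5c=22, 00⊕5c=5c.

105097225c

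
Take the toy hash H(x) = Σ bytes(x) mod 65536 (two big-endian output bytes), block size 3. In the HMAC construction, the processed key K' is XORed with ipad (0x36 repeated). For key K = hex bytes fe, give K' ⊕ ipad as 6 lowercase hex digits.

c83636

Key hex bytes fe is 1 byte ≤ B = 3; zero-pad to 3 bytes: K' = fe 00 00.
XOR each byte with 0x36: fe⊕36=c8, 00⊕36=36, 00⊕36=36.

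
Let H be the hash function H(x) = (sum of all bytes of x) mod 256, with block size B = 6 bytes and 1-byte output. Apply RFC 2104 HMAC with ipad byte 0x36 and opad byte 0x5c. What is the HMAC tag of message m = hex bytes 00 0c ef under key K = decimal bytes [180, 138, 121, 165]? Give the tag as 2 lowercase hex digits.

Key decimal bytes [180, 138, 121, 165] = b4 8a 79 a5 is 4 bytes ≤ B = 6; zero-pad to 6 bytes: K' = b4 8a 79 a5 00 00.
K' ⊕ ipad = 82 bc 4f 93 36 36.  K' ⊕ opad = e8 d6 25 f9 5c 5c.
Inner input = (K'⊕ipad) ∥ m = 82 bc 4f 93 36 36 ∥ 00 0c ef.
Inner hash: sum = 130+188+79+147+54+54+0+12+239 = 903; mod 256 = 135 → 87.
Outer input = (K'⊕opad) ∥ inner = e8 d6 25 f9 5c 5c ∥ 87.
Outer hash (tag): sum = 232+214+37+249+92+92+135 = 1051; mod 256 = 27 → 1b.

1b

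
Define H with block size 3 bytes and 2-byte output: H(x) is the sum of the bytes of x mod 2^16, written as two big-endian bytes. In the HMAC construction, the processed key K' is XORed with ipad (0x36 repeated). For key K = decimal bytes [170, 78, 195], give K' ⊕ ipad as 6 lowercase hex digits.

Key decimal bytes [170, 78, 195] = aa 4e c3 is exactly B = 3 bytes: K' = aa 4e c3.
XOR each byte with 0x36: aa⊕36=9c, 4e⊕36=78, c3⊕36=f5.

9c78f5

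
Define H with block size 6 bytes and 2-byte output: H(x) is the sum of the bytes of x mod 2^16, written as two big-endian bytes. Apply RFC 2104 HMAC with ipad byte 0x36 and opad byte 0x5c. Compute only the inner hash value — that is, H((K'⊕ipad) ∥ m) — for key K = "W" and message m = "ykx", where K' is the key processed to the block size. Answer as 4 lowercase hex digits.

02cb

Key "W" = 57 is 1 byte ≤ B = 6; zero-pad to 6 bytes: K' = 57 00 00 00 00 00.
K' ⊕ ipad = 61 36 36 36 36 36.
Inner input = 61 36 36 36 36 36 ∥ 79 6b 78.
Inner hash: sum = 97+54+54+54+54+54+121+107+120 = 715 → 02 cb.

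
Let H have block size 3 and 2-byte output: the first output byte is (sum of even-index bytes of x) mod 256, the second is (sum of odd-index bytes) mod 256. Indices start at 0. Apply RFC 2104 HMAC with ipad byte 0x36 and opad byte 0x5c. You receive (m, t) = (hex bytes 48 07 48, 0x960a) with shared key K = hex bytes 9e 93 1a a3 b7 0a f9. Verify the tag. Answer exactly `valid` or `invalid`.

invalid

Key hex bytes 9e 93 1a a3 b7 0a f9 is 7 bytes > B = 3, so hash it first: H(key) = 68 40, then zero-pad to 3 bytes: K' = 68 40 00.
K' ⊕ ipad = 5e 76 36; K' ⊕ opad = 34 1c 5c.
Inner hash: even-index sum = 155 mod 256 = 155; odd-index sum = 262 mod 256 = 6 → 9b 06.
Outer hash (recomputed tag): even-index sum = 150 mod 256 = 150; odd-index sum = 183 mod 256 = 183 → 96 b7.
Recomputed tag = 96b7; claimed = 960a → mismatch.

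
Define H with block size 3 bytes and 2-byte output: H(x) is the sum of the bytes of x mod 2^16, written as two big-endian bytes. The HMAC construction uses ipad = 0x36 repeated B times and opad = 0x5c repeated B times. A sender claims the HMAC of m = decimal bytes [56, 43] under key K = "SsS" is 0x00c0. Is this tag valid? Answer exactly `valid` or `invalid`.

Key "SsS" = 53 73 53 is exactly B = 3 bytes: K' = 53 73 53.
K' ⊕ ipad = 65 45 65; K' ⊕ opad = 0f 2f 0f.
Inner hash: sum = 101+69+101+56+43 = 370 → 01 72.
Outer hash (recomputed tag): sum = 15+47+15+1+114 = 192 → 00 c0.
Recomputed tag = 00c0; claimed = 00c0 → match.

valid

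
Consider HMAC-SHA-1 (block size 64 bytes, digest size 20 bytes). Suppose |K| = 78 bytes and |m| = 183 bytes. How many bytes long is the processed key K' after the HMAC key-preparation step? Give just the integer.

Key is 78 > 64 bytes, so it is hashed to 20 bytes then zero-padded to 64: |K'| = 64.

64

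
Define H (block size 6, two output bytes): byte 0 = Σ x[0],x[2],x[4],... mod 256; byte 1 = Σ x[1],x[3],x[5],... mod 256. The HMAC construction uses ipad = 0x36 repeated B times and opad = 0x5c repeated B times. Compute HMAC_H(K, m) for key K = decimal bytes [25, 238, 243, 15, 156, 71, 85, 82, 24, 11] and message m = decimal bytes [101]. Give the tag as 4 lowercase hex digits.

f5b8

Key decimal bytes [25, 238, 243, 15, 156, 71, 85, 82, 24, 11] = 19 ee f3 0f 9c 47 55 52 18 0b is 10 bytes > B = 6, so hash it first: H(key) = 15 a1, then zero-pad to 6 bytes: K' = 15 a1 00 00 00 00.
K' ⊕ ipad = 23 97 36 36 36 36.  K' ⊕ opad = 49 fd 5c 5c 5c 5c.
Inner input = (K'⊕ipad) ∥ m = 23 97 36 36 36 36 ∥ 65.
Inner hash: even-index sum = 244 mod 256 = 244; odd-index sum = 259 mod 256 = 3 → f4 03.
Outer input = (K'⊕opad) ∥ inner = 49 fd 5c 5c 5c 5c ∥ f4 03.
Outer hash (tag): even-index sum = 501 mod 256 = 245; odd-index sum = 440 mod 256 = 184 → f5 b8.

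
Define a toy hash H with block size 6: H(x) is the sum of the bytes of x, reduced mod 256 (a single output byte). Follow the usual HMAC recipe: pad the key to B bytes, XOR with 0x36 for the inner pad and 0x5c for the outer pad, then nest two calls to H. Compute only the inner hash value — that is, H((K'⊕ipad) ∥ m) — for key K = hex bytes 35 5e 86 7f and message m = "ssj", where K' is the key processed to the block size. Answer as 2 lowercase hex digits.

20

Key hex bytes 35 5e 86 7f is 4 bytes ≤ B = 6; zero-pad to 6 bytes: K' = 35 5e 86 7f 00 00.
K' ⊕ ipad = 03 68 b0 49 36 36.
Inner input = 03 68 b0 49 36 36 ∥ 73 73 6a.
Inner hash: sum = 3+104+176+73+54+54+115+115+106 = 800; mod 256 = 32 → 20.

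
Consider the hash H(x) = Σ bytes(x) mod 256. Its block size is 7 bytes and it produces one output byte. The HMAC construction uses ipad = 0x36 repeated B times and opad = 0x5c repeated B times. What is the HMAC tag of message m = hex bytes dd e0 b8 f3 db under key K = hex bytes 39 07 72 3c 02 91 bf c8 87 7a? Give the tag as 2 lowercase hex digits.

43

Key hex bytes 39 07 72 3c 02 91 bf c8 87 7a is 10 bytes > B = 7, so hash it first: H(key) = 09, then zero-pad to 7 bytes: K' = 09 00 00 00 00 00 00.
K' ⊕ ipad = 3f 36 36 36 36 36 36.  K' ⊕ opad = 55 5c 5c 5c 5c 5c 5c.
Inner input = (K'⊕ipad) ∥ m = 3f 36 36 36 36 36 36 ∥ dd e0 b8 f3 db.
Inner hash: sum = 63+54+54+54+54+54+54+221+224+184+243+219 = 1478; mod 256 = 198 → c6.
Outer input = (K'⊕opad) ∥ inner = 55 5c 5c 5c 5c 5c 5c ∥ c6.
Outer hash (tag): sum = 85+92+92+92+92+92+92+198 = 835; mod 256 = 67 → 43.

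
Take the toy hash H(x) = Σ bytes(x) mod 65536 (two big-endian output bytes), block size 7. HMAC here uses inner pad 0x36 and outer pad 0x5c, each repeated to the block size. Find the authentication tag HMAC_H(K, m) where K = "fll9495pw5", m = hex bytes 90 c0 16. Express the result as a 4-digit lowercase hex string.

Key "fll9495pw5" = 66 6c 6c 39 34 39 35 70 77 35 is 10 bytes > B = 7, so hash it first: H(key) = 03 35, then zero-pad to 7 bytes: K' = 03 35 00 00 00 00 00.
K' ⊕ ipad = 35 03 36 36 36 36 36.  K' ⊕ opad = 5f 69 5c 5c 5c 5c 5c.
Inner input = (K'⊕ipad) ∥ m = 35 03 36 36 36 36 36 ∥ 90 c0 16.
Inner hash: sum = 53+3+54+54+54+54+54+144+192+22 = 684 → 02 ac.
Outer input = (K'⊕opad) ∥ inner = 5f 69 5c 5c 5c 5c 5c ∥ 02 ac.
Outer hash (tag): sum = 95+105+92+92+92+92+92+2+172 = 834 → 03 42.

0342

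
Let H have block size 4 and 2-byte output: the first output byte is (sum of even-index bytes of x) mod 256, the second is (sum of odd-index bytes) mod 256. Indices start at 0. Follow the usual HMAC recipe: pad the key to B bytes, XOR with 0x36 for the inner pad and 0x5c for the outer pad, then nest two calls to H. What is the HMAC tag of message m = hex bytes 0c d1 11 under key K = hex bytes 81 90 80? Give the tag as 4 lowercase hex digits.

Key hex bytes 81 90 80 is 3 bytes ≤ B = 4; zero-pad to 4 bytes: K' = 81 90 80 00.
K' ⊕ ipad = b7 a6 b6 36.  K' ⊕ opad = dd cc dc 5c.
Inner input = (K'⊕ipad) ∥ m = b7 a6 b6 36 ∥ 0c d1 11.
Inner hash: even-index sum = 394 mod 256 = 138; odd-index sum = 429 mod 256 = 173 → 8a ad.
Outer input = (K'⊕opad) ∥ inner = dd cc dc 5c ∥ 8a ad.
Outer hash (tag): even-index sum = 579 mod 256 = 67; odd-index sum = 469 mod 256 = 213 → 43 d5.

43d5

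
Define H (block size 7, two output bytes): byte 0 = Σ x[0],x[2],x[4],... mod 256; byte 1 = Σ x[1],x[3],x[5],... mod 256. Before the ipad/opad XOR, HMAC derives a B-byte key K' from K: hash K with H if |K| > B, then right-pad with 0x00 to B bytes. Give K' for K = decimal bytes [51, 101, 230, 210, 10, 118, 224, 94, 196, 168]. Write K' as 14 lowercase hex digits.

c7b30000000000

|K| = 10 > B = 7, so first hash the key.
H(K): even-index sum = 711 mod 256 = 199; odd-index sum = 691 mod 256 = 179 → c7 b3.
Zero-pad H(K) = c7 b3 to 7 bytes: K' = c7 b3 00 00 00 00 00.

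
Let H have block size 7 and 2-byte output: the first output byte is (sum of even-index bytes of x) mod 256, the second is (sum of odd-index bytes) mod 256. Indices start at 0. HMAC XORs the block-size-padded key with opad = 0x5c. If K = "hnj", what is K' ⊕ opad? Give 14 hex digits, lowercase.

3432365c5c5c5c

Key "hnj" = 68 6e 6a is 3 bytes ≤ B = 7; zero-pad to 7 bytes: K' = 68 6e 6a 00 00 00 00.
XOR each byte with 0x5c: 68⊕5c=34, 6e⊕5c=32, 6a⊕5c=36, 00⊕5c=5c, 00⊕5c=5c, 00⊕5c=5c, 00⊕5c=5c.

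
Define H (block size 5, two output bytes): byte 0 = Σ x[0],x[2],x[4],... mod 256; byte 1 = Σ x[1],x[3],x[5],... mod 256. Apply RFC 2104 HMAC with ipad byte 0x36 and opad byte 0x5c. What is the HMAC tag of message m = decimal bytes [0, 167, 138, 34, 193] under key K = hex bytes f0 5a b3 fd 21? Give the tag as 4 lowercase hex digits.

Key hex bytes f0 5a b3 fd 21 is exactly B = 5 bytes: K' = f0 5a b3 fd 21.
K' ⊕ ipad = c6 6c 85 cb 17.  K' ⊕ opad = ac 06 ef a1 7d.
Inner input = (K'⊕ipad) ∥ m = c6 6c 85 cb 17 ∥ 00 a7 8a 22 c1.
Inner hash: even-index sum = 555 mod 256 = 43; odd-index sum = 642 mod 256 = 130 → 2b 82.
Outer input = (K'⊕opad) ∥ inner = ac 06 ef a1 7d ∥ 2b 82.
Outer hash (tag): even-index sum = 666 mod 256 = 154; odd-index sum = 210 mod 256 = 210 → 9a d2.

9ad2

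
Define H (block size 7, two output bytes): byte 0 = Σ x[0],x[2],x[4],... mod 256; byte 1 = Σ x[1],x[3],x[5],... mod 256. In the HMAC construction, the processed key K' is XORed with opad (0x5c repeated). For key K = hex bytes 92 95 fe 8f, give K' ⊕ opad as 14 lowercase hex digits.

Key hex bytes 92 95 fe 8f is 4 bytes ≤ B = 7; zero-pad to 7 bytes: K' = 92 95 fe 8f 00 00 00.
XOR each byte with 0x5c: 92⊕5c=ce, 95⊕5c=c9, fe⊕5c=a2, 8f⊕5c=d3, 00⊕5c=5c, 00⊕5c=5c, 00⊕5c=5c.

cec9a2d35c5c5c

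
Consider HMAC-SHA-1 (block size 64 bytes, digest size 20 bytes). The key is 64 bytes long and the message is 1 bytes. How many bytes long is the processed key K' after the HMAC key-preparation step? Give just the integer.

64

Key is 64 ≤ 64 bytes, zero-padded: |K'| = 64.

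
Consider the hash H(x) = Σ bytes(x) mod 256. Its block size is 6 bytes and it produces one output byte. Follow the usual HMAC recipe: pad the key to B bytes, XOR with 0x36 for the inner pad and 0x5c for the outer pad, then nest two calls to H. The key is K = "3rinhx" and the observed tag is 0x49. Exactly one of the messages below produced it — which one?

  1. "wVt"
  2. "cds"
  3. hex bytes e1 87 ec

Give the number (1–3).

Key "3rinhx" = 33 72 69 6e 68 78 is exactly B = 6 bytes: K' = 33 72 69 6e 68 78.
K' ⊕ ipad = 05 44 5f 58 5e 4e; K' ⊕ opad = 6f 2e 35 32 34 24.
m1: inner = H(05 44 5f 58 5e 4e 77 56 74) = ed; tag = H(6f 2e 35 32 34 24 ed) = 49 ← matches
m2: inner = H(05 44 5f 58 5e 4e 63 64 73) = e6; tag = H(6f 2e 35 32 34 24 e6) = 42
m3: inner = H(05 44 5f 58 5e 4e e1 87 ec) = 00; tag = H(6f 2e 35 32 34 24 00) = 5c

1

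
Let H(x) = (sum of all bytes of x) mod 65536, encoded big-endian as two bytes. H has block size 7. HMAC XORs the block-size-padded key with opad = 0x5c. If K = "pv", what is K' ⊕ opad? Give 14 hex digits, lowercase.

2c2a5c5c5c5c5c

Key "pv" = 70 76 is 2 bytes ≤ B = 7; zero-pad to 7 bytes: K' = 70 76 00 00 00 00 00.
XOR each byte with 0x5c: 70⊕5c=2c, 76⊕5c=2a, 00⊕5c=5c, 00⊕5c=5c, 00⊕5c=5c, 00⊕5c=5c, 00⊕5c=5c.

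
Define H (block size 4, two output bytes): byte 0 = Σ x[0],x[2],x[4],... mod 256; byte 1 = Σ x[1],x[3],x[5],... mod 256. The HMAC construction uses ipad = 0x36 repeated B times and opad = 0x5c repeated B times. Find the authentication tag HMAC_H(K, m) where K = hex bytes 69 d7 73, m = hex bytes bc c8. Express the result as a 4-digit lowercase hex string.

Key hex bytes 69 d7 73 is 3 bytes ≤ B = 4; zero-pad to 4 bytes: K' = 69 d7 73 00.
K' ⊕ ipad = 5f e1 45 36.  K' ⊕ opad = 35 8b 2f 5c.
Inner input = (K'⊕ipad) ∥ m = 5f e1 45 36 ∥ bc c8.
Inner hash: even-index sum = 352 mod 256 = 96; odd-index sum = 479 mod 256 = 223 → 60 df.
Outer input = (K'⊕opad) ∥ inner = 35 8b 2f 5c ∥ 60 df.
Outer hash (tag): even-index sum = 196 mod 256 = 196; odd-index sum = 454 mod 256 = 198 → c4 c6.

c4c6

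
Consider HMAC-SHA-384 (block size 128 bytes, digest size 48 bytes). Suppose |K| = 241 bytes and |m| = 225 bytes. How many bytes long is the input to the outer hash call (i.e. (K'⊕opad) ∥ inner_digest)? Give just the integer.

176

Key is 241 > 128 bytes, so it is hashed to 48 bytes then zero-padded to 128: |K'| = 128.
Outer input = (K'⊕opad) ∥ H(inner) → 128 + 48 = 176 bytes.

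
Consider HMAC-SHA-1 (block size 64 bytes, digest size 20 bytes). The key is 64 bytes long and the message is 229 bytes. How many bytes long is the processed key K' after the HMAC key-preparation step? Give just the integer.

Key is 64 ≤ 64 bytes, zero-padded: |K'| = 64.

64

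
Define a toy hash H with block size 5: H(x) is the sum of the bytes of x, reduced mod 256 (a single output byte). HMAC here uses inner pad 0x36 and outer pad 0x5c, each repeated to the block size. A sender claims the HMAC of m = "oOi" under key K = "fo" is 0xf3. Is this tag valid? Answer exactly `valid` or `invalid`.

Key "fo" = 66 6f is 2 bytes ≤ B = 5; zero-pad to 5 bytes: K' = 66 6f 00 00 00.
K' ⊕ ipad = 50 59 36 36 36; K' ⊕ opad = 3a 33 5c 5c 5c.
Inner hash: sum = 80+89+54+54+54+111+79+105 = 626; mod 256 = 114 → 72.
Outer hash (recomputed tag): sum = 58+51+92+92+92+114 = 499; mod 256 = 243 → f3.
Recomputed tag = f3; claimed = f3 → match.

valid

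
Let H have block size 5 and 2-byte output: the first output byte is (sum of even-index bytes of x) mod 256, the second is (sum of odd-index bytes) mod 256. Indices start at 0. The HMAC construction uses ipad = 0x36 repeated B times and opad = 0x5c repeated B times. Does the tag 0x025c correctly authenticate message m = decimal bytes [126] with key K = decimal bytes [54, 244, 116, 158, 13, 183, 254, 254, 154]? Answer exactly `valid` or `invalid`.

Key decimal bytes [54, 244, 116, 158, 13, 183, 254, 254, 154] = 36 f4 74 9e 0d b7 fe fe 9a is 9 bytes > B = 5, so hash it first: H(key) = 4f 47, then zero-pad to 5 bytes: K' = 4f 47 00 00 00.
K' ⊕ ipad = 79 71 36 36 36; K' ⊕ opad = 13 1b 5c 5c 5c.
Inner hash: even-index sum = 229 mod 256 = 229; odd-index sum = 293 mod 256 = 37 → e5 25.
Outer hash (recomputed tag): even-index sum = 240 mod 256 = 240; odd-index sum = 348 mod 256 = 92 → f0 5c.
Recomputed tag = f05c; claimed = 025c → mismatch.

invalid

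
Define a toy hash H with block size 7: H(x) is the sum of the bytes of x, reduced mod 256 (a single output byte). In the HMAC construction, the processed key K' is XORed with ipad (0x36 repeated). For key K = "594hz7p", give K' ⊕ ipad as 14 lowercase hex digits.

030f025e4c0146

Key "594hz7p" = 35 39 34 68 7a 37 70 is exactly B = 7 bytes: K' = 35 39 34 68 7a 37 70.
XOR each byte with 0x36: 35⊕36=03, 39⊕36=0f, 34⊕36=02, 68⊕36=5e, 7a⊕36=4c, 37⊕36=01, 70⊕36=46.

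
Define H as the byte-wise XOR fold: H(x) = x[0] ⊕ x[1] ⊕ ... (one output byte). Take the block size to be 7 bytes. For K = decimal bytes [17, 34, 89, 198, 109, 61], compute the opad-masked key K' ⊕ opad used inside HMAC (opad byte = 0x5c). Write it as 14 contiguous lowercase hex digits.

Key decimal bytes [17, 34, 89, 198, 109, 61] = 11 22 59 c6 6d 3d is 6 bytes ≤ B = 7; zero-pad to 7 bytes: K' = 11 22 59 c6 6d 3d 00.
XOR each byte with 0x5c: 11⊕5c=4d, 22⊕5c=7e, 59⊕5c=05, c6⊕5c=9a, 6d⊕5c=31, 3d⊕5c=61, 00⊕5c=5c.

4d7e059a31615c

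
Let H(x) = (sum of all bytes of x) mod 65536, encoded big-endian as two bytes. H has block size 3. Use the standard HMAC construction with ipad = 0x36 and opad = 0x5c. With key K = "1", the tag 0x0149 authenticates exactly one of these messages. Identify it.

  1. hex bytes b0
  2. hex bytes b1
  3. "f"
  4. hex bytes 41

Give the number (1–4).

1

Key "1" = 31 is 1 byte ≤ B = 3; zero-pad to 3 bytes: K' = 31 00 00.
K' ⊕ ipad = 07 36 36; K' ⊕ opad = 6d 5c 5c.
m1: inner = H(07 36 36 b0) = 01 23; tag = H(6d 5c 5c 01 23) = 0149 ← matches
m2: inner = H(07 36 36 b1) = 01 24; tag = H(6d 5c 5c 01 24) = 014a
m3: inner = H(07 36 36 66) = 00 d9; tag = H(6d 5c 5c 00 d9) = 01fe
m4: inner = H(07 36 36 41) = 00 b4; tag = H(6d 5c 5c 00 b4) = 01d9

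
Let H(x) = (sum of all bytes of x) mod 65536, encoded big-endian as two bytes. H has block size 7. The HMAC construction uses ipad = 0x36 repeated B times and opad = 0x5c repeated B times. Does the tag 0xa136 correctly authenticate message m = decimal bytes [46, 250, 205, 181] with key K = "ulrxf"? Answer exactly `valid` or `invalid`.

invalid

Key "ulrxf" = 75 6c 72 78 66 is 5 bytes ≤ B = 7; zero-pad to 7 bytes: K' = 75 6c 72 78 66 00 00.
K' ⊕ ipad = 43 5a 44 4e 50 36 36; K' ⊕ opad = 29 30 2e 24 3a 5c 5c.
Inner hash: sum = 67+90+68+78+80+54+54+46+250+205+181 = 1173 → 04 95.
Outer hash (recomputed tag): sum = 41+48+46+36+58+92+92+4+149 = 566 → 02 36.
Recomputed tag = 0236; claimed = a136 → mismatch.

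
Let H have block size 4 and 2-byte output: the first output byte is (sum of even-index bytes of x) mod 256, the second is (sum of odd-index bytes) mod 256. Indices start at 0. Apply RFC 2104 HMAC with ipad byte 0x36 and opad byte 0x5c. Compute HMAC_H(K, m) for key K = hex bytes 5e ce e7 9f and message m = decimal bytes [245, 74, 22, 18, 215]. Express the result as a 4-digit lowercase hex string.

d852

Key hex bytes 5e ce e7 9f is exactly B = 4 bytes: K' = 5e ce e7 9f.
K' ⊕ ipad = 68 f8 d1 a9.  K' ⊕ opad = 02 92 bb c3.
Inner input = (K'⊕ipad) ∥ m = 68 f8 d1 a9 ∥ f5 4a 16 12 d7.
Inner hash: even-index sum = 795 mod 256 = 27; odd-index sum = 509 mod 256 = 253 → 1b fd.
Outer input = (K'⊕opad) ∥ inner = 02 92 bb c3 ∥ 1b fd.
Outer hash (tag): even-index sum = 216 mod 256 = 216; odd-index sum = 594 mod 256 = 82 → d8 52.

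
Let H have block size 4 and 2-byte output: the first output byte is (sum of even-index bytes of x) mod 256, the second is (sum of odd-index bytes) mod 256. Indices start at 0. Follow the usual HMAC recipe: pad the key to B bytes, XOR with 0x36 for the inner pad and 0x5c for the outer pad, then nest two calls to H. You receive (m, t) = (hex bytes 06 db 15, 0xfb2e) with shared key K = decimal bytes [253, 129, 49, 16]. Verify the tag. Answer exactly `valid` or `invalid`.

Key decimal bytes [253, 129, 49, 16] = fd 81 31 10 is exactly B = 4 bytes: K' = fd 81 31 10.
K' ⊕ ipad = cb b7 07 26; K' ⊕ opad = a1 dd 6d 4c.
Inner hash: even-index sum = 237 mod 256 = 237; odd-index sum = 440 mod 256 = 184 → ed b8.
Outer hash (recomputed tag): even-index sum = 507 mod 256 = 251; odd-index sum = 481 mod 256 = 225 → fb e1.
Recomputed tag = fbe1; claimed = fb2e → mismatch.

invalid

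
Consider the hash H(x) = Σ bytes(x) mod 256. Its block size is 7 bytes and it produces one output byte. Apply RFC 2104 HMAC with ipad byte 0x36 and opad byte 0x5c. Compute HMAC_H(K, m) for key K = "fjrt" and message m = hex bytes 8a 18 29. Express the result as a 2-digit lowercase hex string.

79

Key "fjrt" = 66 6a 72 74 is 4 bytes ≤ B = 7; zero-pad to 7 bytes: K' = 66 6a 72 74 00 00 00.
K' ⊕ ipad = 50 5c 44 42 36 36 36.  K' ⊕ opad = 3a 36 2e 28 5c 5c 5c.
Inner input = (K'⊕ipad) ∥ m = 50 5c 44 42 36 36 36 ∥ 8a 18 29.
Inner hash: sum = 80+92+68+66+54+54+54+138+24+41 = 671; mod 256 = 159 → 9f.
Outer input = (K'⊕opad) ∥ inner = 3a 36 2e 28 5c 5c 5c ∥ 9f.
Outer hash (tag): sum = 58+54+46+40+92+92+92+159 = 633; mod 256 = 121 → 79.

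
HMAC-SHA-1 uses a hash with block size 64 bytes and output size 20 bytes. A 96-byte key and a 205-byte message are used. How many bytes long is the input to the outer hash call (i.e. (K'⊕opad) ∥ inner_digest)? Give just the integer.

84

Key is 96 > 64 bytes, so it is hashed to 20 bytes then zero-padded to 64: |K'| = 64.
Outer input = (K'⊕opad) ∥ H(inner) → 64 + 20 = 84 bytes.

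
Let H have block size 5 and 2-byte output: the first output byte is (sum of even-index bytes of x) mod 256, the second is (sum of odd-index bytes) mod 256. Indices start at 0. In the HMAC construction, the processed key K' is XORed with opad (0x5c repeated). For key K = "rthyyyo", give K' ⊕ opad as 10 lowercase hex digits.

9e3a5c5c5c

Key "rthyyyo" = 72 74 68 79 79 79 6f is 7 bytes > B = 5, so hash it first: H(key) = c2 66, then zero-pad to 5 bytes: K' = c2 66 00 00 00.
XOR each byte with 0x5c: c2⊕5c=9e, 66⊕5c=3a, 00⊕5c=5c, 00⊕5c=5c, 00⊕5c=5c.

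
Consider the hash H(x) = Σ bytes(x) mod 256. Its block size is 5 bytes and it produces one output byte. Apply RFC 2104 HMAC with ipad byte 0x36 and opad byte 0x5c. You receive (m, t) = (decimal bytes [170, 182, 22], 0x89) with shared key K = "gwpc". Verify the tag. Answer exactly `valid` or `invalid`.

invalid

Key "gwpc" = 67 77 70 63 is 4 bytes ≤ B = 5; zero-pad to 5 bytes: K' = 67 77 70 63 00.
K' ⊕ ipad = 51 41 46 55 36; K' ⊕ opad = 3b 2b 2c 3f 5c.
Inner hash: sum = 81+65+70+85+54+170+182+22 = 729; mod 256 = 217 → d9.
Outer hash (recomputed tag): sum = 59+43+44+63+92+217 = 518; mod 256 = 6 → 06.
Recomputed tag = 06; claimed = 89 → mismatch.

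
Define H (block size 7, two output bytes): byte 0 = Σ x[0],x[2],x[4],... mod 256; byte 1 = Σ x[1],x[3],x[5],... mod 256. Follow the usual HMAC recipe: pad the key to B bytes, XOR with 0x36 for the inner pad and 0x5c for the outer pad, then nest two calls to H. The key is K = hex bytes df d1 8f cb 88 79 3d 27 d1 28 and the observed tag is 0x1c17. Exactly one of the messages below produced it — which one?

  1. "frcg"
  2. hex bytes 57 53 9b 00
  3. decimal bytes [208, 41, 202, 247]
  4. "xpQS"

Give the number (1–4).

2

Key hex bytes df d1 8f cb 88 79 3d 27 d1 28 is 10 bytes > B = 7, so hash it first: H(key) = 04 64, then zero-pad to 7 bytes: K' = 04 64 00 00 00 00 00.
K' ⊕ ipad = 32 52 36 36 36 36 36; K' ⊕ opad = 58 38 5c 5c 5c 5c 5c.
m1: inner = H(32 52 36 36 36 36 36 66 72 63 67) = ad 87; tag = H(58 38 5c 5c 5c 5c 5c ad 87) = f39d
m2: inner = H(32 52 36 36 36 36 36 57 53 9b 00) = 27 b0; tag = H(58 38 5c 5c 5c 5c 5c 27 b0) = 1c17 ← matches
m3: inner = H(32 52 36 36 36 36 36 d0 29 ca f7) = f4 58; tag = H(58 38 5c 5c 5c 5c 5c f4 58) = c4e4
m4: inner = H(32 52 36 36 36 36 36 78 70 51 53) = 97 87; tag = H(58 38 5c 5c 5c 5c 5c 97 87) = f387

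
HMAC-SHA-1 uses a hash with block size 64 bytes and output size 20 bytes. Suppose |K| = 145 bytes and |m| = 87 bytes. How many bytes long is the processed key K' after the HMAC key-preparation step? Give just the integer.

64

Key is 145 > 64 bytes, so it is hashed to 20 bytes then zero-padded to 64: |K'| = 64.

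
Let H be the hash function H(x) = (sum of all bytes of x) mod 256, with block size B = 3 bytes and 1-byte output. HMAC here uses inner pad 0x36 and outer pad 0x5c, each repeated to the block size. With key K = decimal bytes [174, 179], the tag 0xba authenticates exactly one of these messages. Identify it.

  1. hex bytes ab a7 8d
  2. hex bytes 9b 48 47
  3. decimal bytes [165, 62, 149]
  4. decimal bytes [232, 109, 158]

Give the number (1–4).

Key decimal bytes [174, 179] = ae b3 is 2 bytes ≤ B = 3; zero-pad to 3 bytes: K' = ae b3 00.
K' ⊕ ipad = 98 85 36; K' ⊕ opad = f2 ef 5c.
m1: inner = H(98 85 36 ab a7 8d) = 32; tag = H(f2 ef 5c 32) = 6f
m2: inner = H(98 85 36 9b 48 47) = 7d; tag = H(f2 ef 5c 7d) = ba ← matches
m3: inner = H(98 85 36 a5 3e 95) = cb; tag = H(f2 ef 5c cb) = 08
m4: inner = H(98 85 36 e8 6d 9e) = 46; tag = H(f2 ef 5c 46) = 83

2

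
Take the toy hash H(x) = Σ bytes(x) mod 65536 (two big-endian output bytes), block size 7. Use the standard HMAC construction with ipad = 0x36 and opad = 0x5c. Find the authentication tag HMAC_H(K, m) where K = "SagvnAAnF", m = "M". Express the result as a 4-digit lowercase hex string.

Key "SagvnAAnF" = 53 61 67 76 6e 41 41 6e 46 is 9 bytes > B = 7, so hash it first: H(key) = 03 35, then zero-pad to 7 bytes: K' = 03 35 00 00 00 00 00.
K' ⊕ ipad = 35 03 36 36 36 36 36.  K' ⊕ opad = 5f 69 5c 5c 5c 5c 5c.
Inner input = (K'⊕ipad) ∥ m = 35 03 36 36 36 36 36 ∥ 4d.
Inner hash: sum = 53+3+54+54+54+54+54+77 = 403 → 01 93.
Outer input = (K'⊕opad) ∥ inner = 5f 69 5c 5c 5c 5c 5c ∥ 01 93.
Outer hash (tag): sum = 95+105+92+92+92+92+92+1+147 = 808 → 03 28.

0328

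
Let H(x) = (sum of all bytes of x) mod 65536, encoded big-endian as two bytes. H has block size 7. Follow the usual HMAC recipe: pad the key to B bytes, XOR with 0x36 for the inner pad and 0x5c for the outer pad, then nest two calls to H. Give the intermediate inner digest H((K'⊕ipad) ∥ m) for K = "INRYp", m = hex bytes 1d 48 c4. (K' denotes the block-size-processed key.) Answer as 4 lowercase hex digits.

03a5

Key "INRYp" = 49 4e 52 59 70 is 5 bytes ≤ B = 7; zero-pad to 7 bytes: K' = 49 4e 52 59 70 00 00.
K' ⊕ ipad = 7f 78 64 6f 46 36 36.
Inner input = 7f 78 64 6f 46 36 36 ∥ 1d 48 c4.
Inner hash: sum = 127+120+100+111+70+54+54+29+72+196 = 933 → 03 a5.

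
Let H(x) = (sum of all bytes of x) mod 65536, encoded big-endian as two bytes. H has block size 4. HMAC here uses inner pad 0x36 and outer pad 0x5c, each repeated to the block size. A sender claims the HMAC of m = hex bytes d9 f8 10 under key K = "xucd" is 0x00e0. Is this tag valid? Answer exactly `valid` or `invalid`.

Key "xucd" = 78 75 63 64 is exactly B = 4 bytes: K' = 78 75 63 64.
K' ⊕ ipad = 4e 43 55 52; K' ⊕ opad = 24 29 3f 38.
Inner hash: sum = 78+67+85+82+217+248+16 = 793 → 03 19.
Outer hash (recomputed tag): sum = 36+41+63+56+3+25 = 224 → 00 e0.
Recomputed tag = 00e0; claimed = 00e0 → match.

valid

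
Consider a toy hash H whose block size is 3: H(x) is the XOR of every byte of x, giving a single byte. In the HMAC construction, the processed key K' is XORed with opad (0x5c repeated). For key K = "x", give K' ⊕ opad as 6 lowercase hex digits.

Key "x" = 78 is 1 byte ≤ B = 3; zero-pad to 3 bytes: K' = 78 00 00.
XOR each byte with 0x5c: 78⊕5c=24, 00⊕5c=5c, 00⊕5c=5c.

245c5c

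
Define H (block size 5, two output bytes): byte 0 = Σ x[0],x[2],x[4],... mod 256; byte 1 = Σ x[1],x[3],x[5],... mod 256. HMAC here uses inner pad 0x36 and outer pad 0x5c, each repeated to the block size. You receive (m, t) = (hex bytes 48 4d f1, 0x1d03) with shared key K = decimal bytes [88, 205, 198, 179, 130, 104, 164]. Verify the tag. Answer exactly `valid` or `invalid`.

invalid

Key decimal bytes [88, 205, 198, 179, 130, 104, 164] = 58 cd c6 b3 82 68 a4 is 7 bytes > B = 5, so hash it first: H(key) = 44 e8, then zero-pad to 5 bytes: K' = 44 e8 00 00 00.
K' ⊕ ipad = 72 de 36 36 36; K' ⊕ opad = 18 b4 5c 5c 5c.
Inner hash: even-index sum = 299 mod 256 = 43; odd-index sum = 589 mod 256 = 77 → 2b 4d.
Outer hash (recomputed tag): even-index sum = 285 mod 256 = 29; odd-index sum = 315 mod 256 = 59 → 1d 3b.
Recomputed tag = 1d3b; claimed = 1d03 → mismatch.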